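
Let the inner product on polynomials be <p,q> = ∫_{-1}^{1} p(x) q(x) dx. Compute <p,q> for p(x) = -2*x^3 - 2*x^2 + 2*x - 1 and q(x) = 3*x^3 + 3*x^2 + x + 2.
<p,q> = -1034/105

Expand the product: p(x)·q(x) = -6*x^6 - 12*x^5 - 2*x^4 - 3*x^3 - 5*x^2 + 3*x - 2.
∫_{-1}^{1} of each monomial x^k gives [2/(k+1) if k even, 0 if k odd]. Integrating term-by-term (or equivalently evaluating the antiderivative F(x) = -6*x^7/7 - 2*x^6 - 2*x^5/5 - 3*x^4/4 - 5*x^3/3 + 3*x^2/2 - 2*x at the endpoints):
  F(1) − F(−1) = -2593/420 − (1543/420) = -1034/105.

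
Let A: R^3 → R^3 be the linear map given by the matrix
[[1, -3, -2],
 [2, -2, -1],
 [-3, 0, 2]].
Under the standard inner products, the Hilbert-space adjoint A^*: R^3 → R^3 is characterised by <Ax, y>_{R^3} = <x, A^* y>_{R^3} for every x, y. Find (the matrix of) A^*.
A^* = A^T =
[[1, 2, -3],
 [-3, -2, 0],
 [-2, -1, 2]]

For real matrices with standard dot products, the defining identity <Ax, y> = <x, A^* y> gives (Ax)^T y = x^T (A^*) y, i.e. x^T A^T y = x^T (A^*) y. Since this holds for all x, y, we must have A^* = A^T. Therefore
A^* =
[[1, 2, -3],
 [-3, -2, 0],
 [-2, -1, 2]].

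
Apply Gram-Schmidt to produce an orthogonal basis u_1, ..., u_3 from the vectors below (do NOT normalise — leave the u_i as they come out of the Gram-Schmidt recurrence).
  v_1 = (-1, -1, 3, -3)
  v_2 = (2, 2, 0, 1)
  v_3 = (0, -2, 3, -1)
Orthogonal basis:
  u_1 = (-1, -1, 3, -3)
  u_2 = (33/20, 33/20, 21/20, -1/20)
  u_3 = (95/131, -167/131, 120/131, 144/131)

Apply the Gram-Schmidt recurrence
  u_1 = v_1
  u_i = v_i − Σ_{j<i} ((v_i · u_j) / (u_j · u_j)) · u_j.

Step by step this gives:
  u_1 = (-1, -1, 3, -3)
  u_2 = (33/20, 33/20, 21/20, -1/20)
  u_3 = (95/131, -167/131, 120/131, 144/131)

Orthogonality check:
  u_2 · u_1 = 0 (should be 0)
  u_3 · u_1 = 0 (should be 0)
  u_3 · u_2 = 0 (should be 0)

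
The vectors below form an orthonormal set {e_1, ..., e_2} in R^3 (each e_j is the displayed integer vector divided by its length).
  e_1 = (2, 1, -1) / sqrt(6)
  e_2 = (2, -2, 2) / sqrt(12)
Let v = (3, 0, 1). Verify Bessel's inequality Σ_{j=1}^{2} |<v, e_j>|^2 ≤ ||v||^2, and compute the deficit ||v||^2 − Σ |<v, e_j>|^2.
Σ |<v, e_j>|^2 = 19/2; ||v||^2 = 10; deficit = 1/2

Write each e_j = u_j / sqrt(<u_j, u_j>) where u_j is the displayed integer vector. Then <v, e_j> = <v, u_j> / sqrt(<u_j, u_j>), so |<v, e_j>|^2 = <v, u_j>^2 / <u_j, u_j>.
Coefficients: <v, e_1> = 5/sqrt(6), <v, e_2> = 8/sqrt(12).
Square and sum: Σ |<v, e_j>|^2 = 19/2.
Compute ||v||^2 = v·v = 10.
Deficit = 10 − 19/2 = 1/2 ≥ 0, confirming Bessel's inequality. (The deficit equals ||v − Σ <v,e_j> e_j||^2, the squared distance from v to span{e_j}.)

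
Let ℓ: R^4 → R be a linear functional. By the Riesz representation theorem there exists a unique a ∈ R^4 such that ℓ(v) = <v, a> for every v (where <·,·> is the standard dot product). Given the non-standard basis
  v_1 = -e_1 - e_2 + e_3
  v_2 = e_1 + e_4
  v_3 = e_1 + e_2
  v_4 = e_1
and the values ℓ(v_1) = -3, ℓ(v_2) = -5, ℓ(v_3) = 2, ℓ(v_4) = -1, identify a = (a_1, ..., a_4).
a = (-1, 3, -1, -4)

Write a = (a_1, ..., a_4) in the standard basis. For each basis vector v_i, ℓ(v_i) = <v_i, a> is a linear equation in the a_j's. Collect the n equations into a matrix system V a = ℓ, where row i of V is v_i (expressed in the standard basis). Since V is invertible (lower-triangular with 1s on the diagonal, up to permutation), solve by back-substitution:
  V =
[[-1, -1, 1, 0],
 [1, 0, 0, 1],
 [1, 1, 0, 0],
 [1, 0, 0, 0]]
  V a = (-3, -5, 2, -1)
Solving gives a = (-1, 3, -1, -4).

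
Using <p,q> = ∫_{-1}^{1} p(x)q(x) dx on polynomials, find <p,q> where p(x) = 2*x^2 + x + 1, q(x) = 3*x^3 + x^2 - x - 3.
<p,q> = -8

Expand the product: p(x)·q(x) = 6*x^5 + 5*x^4 + 2*x^3 - 6*x^2 - 4*x - 3.
∫_{-1}^{1} of each monomial x^k gives [2/(k+1) if k even, 0 if k odd]. Integrating term-by-term (or equivalently evaluating the antiderivative F(x) = x^6 + x^5 + x^4/2 - 2*x^3 - 2*x^2 - 3*x at the endpoints):
  F(1) − F(−1) = -9/2 − (7/2) = -8.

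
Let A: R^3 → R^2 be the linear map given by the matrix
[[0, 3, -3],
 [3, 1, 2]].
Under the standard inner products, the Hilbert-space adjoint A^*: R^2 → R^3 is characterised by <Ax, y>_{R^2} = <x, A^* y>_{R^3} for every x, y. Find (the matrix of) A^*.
A^* = A^T =
[[0, 3],
 [3, 1],
 [-3, 2]]

For real matrices with standard dot products, the defining identity <Ax, y> = <x, A^* y> gives (Ax)^T y = x^T (A^*) y, i.e. x^T A^T y = x^T (A^*) y. Since this holds for all x, y, we must have A^* = A^T. Therefore
A^* =
[[0, 3],
 [3, 1],
 [-3, 2]].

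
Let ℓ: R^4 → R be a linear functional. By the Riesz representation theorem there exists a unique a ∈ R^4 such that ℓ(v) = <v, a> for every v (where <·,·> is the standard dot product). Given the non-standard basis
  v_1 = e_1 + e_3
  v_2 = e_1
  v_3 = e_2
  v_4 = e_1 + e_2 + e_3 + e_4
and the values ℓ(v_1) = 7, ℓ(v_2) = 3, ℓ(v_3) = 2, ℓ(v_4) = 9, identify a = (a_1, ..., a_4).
a = (3, 2, 4, 0)

Write a = (a_1, ..., a_4) in the standard basis. For each basis vector v_i, ℓ(v_i) = <v_i, a> is a linear equation in the a_j's. Collect the n equations into a matrix system V a = ℓ, where row i of V is v_i (expressed in the standard basis). Since V is invertible (lower-triangular with 1s on the diagonal, up to permutation), solve by back-substitution:
  V =
[[1, 0, 1, 0],
 [1, 0, 0, 0],
 [0, 1, 0, 0],
 [1, 1, 1, 1]]
  V a = (7, 3, 2, 9)
Solving gives a = (3, 2, 4, 0).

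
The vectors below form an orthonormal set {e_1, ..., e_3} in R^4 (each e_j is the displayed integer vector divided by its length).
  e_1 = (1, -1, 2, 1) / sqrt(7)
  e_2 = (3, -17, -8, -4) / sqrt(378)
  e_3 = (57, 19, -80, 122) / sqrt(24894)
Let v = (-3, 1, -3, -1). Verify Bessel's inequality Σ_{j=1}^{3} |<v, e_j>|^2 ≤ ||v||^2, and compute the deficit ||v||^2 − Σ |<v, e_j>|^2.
Σ |<v, e_j>|^2 = 7995/461; ||v||^2 = 20; deficit = 1225/461

Write each e_j = u_j / sqrt(<u_j, u_j>) where u_j is the displayed integer vector. Then <v, e_j> = <v, u_j> / sqrt(<u_j, u_j>), so |<v, e_j>|^2 = <v, u_j>^2 / <u_j, u_j>.
Coefficients: <v, e_1> = -11/sqrt(7), <v, e_2> = 2/sqrt(378), <v, e_3> = -34/sqrt(24894).
Square and sum: Σ |<v, e_j>|^2 = 7995/461.
Compute ||v||^2 = v·v = 20.
Deficit = 20 − 7995/461 = 1225/461 ≥ 0, confirming Bessel's inequality. (The deficit equals ||v − Σ <v,e_j> e_j||^2, the squared distance from v to span{e_j}.)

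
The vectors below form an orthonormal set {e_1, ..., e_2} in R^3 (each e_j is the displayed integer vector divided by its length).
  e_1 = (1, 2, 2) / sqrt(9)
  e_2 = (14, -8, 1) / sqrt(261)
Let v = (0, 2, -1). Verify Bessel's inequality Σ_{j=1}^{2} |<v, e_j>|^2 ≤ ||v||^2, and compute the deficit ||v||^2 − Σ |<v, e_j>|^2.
Σ |<v, e_j>|^2 = 45/29; ||v||^2 = 5; deficit = 100/29

Write each e_j = u_j / sqrt(<u_j, u_j>) where u_j is the displayed integer vector. Then <v, e_j> = <v, u_j> / sqrt(<u_j, u_j>), so |<v, e_j>|^2 = <v, u_j>^2 / <u_j, u_j>.
Coefficients: <v, e_1> = 2/sqrt(9), <v, e_2> = -17/sqrt(261).
Square and sum: Σ |<v, e_j>|^2 = 45/29.
Compute ||v||^2 = v·v = 5.
Deficit = 5 − 45/29 = 100/29 ≥ 0, confirming Bessel's inequality. (The deficit equals ||v − Σ <v,e_j> e_j||^2, the squared distance from v to span{e_j}.)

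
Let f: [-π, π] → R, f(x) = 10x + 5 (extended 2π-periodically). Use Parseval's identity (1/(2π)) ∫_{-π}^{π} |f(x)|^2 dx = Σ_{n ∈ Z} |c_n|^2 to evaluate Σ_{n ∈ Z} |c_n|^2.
Σ |c_n|^2 = 100π^2/3 + 25

Expand and integrate term by term over [-π, π]:
  ∫ (10x)^2 dx = 100·(2π^3/3); ∫ 2·10·(5)·x dx = 0 (odd integrand); ∫ 5^2 dx = 25·2π.
So (1/(2π)) ∫_{-π}^{π} (10x + 5)^2 dx = 100π^2/3 + 25 = 100π^2/3 + 25.
Parseval ⇒ Σ |c_n|^2 = 100π^2/3 + 25.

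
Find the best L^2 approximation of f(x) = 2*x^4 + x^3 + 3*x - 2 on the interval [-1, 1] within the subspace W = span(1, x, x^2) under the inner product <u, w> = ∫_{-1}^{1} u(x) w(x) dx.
g(x) = 12*x^2/7 + 18*x/5 - 76/35

The best approximation g ∈ W is the orthogonal projection of f onto W. Writing g = a_0 + a_1 x + a_2 x^2, the coefficients solve the normal equations G · a = b where
  G_{ij} = <φ_i, φ_j> and b_i = <f, φ_i>, with φ_0 = 1, φ_1 = x, φ_2 = x^2.
G =
  [2, 0, 2/3]
  [0, 2/3, 0]
  [2/3, 0, 2/5],
b = (-16/5, 12/5, -16/21).
Solving gives a_0 = -76/35, a_1 = 18/5, a_2 = 12/7, so
  g(x) = 12*x^2/7 + 18*x/5 - 76/35.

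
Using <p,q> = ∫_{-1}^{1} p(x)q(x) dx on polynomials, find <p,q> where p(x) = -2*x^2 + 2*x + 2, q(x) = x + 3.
<p,q> = 28/3

Expand the product: p(x)·q(x) = -2*x^3 - 4*x^2 + 8*x + 6.
∫_{-1}^{1} of each monomial x^k gives [2/(k+1) if k even, 0 if k odd]. Integrating term-by-term (or equivalently evaluating the antiderivative F(x) = -x^4/2 - 4*x^3/3 + 4*x^2 + 6*x at the endpoints):
  F(1) − F(−1) = 49/6 − (-7/6) = 28/3.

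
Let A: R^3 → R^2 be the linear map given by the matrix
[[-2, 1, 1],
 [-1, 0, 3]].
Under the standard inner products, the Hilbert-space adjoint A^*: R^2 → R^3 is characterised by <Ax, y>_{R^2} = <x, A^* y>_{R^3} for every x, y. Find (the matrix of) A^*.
A^* = A^T =
[[-2, -1],
 [1, 0],
 [1, 3]]

For real matrices with standard dot products, the defining identity <Ax, y> = <x, A^* y> gives (Ax)^T y = x^T (A^*) y, i.e. x^T A^T y = x^T (A^*) y. Since this holds for all x, y, we must have A^* = A^T. Therefore
A^* =
[[-2, -1],
 [1, 0],
 [1, 3]].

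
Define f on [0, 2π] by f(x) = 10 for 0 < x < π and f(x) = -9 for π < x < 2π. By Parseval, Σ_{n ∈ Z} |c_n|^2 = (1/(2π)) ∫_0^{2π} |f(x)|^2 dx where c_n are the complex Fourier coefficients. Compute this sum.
Σ |c_n|^2 = 181/2

Parseval equates the L^2 energy of f (normalised by 1/(2π)) with the ℓ^2 sum of its Fourier coefficients: (1/(2π)) ∫_0^{2π} |f|^2 = Σ |c_n|^2.
Compute the left side: (1/(2π)) [∫_0^π 10^2 dx + ∫_π^{2π} (-9)^2 dx] = (1/(2π)) · (100π + 81π) = (100 + 81)/2 = 181/2.
So Σ_{n ∈ Z} |c_n|^2 = 181/2.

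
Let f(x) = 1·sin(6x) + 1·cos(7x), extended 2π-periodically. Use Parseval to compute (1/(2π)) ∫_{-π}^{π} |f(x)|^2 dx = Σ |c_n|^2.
Σ |c_n|^2 = 1

Expand |f|^2 and use orthogonality of {sin(nx), cos(mx)} on [-π, π]:
  ∫_{-π}^{π} sin(nx)^2 dx = π, ∫ cos(mx)^2 dx = π, and cross terms integrate to 0.
So ∫_{-π}^{π} f(x)^2 dx = 1^2 · π + 1^2 · π = (1 + 1)π.
Divide by 2π: (1 + 1)/2 = 1.
By Parseval, this equals Σ |c_n|^2.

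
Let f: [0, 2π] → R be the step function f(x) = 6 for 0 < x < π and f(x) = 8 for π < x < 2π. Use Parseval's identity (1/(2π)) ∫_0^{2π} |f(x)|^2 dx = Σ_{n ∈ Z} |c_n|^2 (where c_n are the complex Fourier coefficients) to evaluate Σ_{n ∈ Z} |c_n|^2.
Σ |c_n|^2 = 50

Parseval equates the L^2 energy of f (normalised by 1/(2π)) with the ℓ^2 sum of its Fourier coefficients: (1/(2π)) ∫_0^{2π} |f|^2 = Σ |c_n|^2.
Compute the left side: (1/(2π)) [∫_0^π 6^2 dx + ∫_π^{2π} 8^2 dx] = (1/(2π)) · (36π + 64π) = (36 + 64)/2 = 50.
So Σ_{n ∈ Z} |c_n|^2 = 50.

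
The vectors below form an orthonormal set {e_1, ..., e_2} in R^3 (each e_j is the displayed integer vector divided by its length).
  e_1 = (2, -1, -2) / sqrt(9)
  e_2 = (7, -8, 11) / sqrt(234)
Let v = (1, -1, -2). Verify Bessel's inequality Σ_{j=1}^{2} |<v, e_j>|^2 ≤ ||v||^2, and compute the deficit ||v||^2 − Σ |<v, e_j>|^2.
Σ |<v, e_j>|^2 = 147/26; ||v||^2 = 6; deficit = 9/26

Write each e_j = u_j / sqrt(<u_j, u_j>) where u_j is the displayed integer vector. Then <v, e_j> = <v, u_j> / sqrt(<u_j, u_j>), so |<v, e_j>|^2 = <v, u_j>^2 / <u_j, u_j>.
Coefficients: <v, e_1> = 7/sqrt(9), <v, e_2> = -7/sqrt(234).
Square and sum: Σ |<v, e_j>|^2 = 147/26.
Compute ||v||^2 = v·v = 6.
Deficit = 6 − 147/26 = 9/26 ≥ 0, confirming Bessel's inequality. (The deficit equals ||v − Σ <v,e_j> e_j||^2, the squared distance from v to span{e_j}.)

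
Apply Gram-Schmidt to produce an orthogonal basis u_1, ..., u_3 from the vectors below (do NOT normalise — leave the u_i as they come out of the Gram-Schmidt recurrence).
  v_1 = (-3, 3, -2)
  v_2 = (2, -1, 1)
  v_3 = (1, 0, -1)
Orthogonal basis:
  u_1 = (-3, 3, -2)
  u_2 = (1/2, 1/2, 0)
  u_3 = (4/11, -4/11, -12/11)

Apply the Gram-Schmidt recurrence
  u_1 = v_1
  u_i = v_i − Σ_{j<i} ((v_i · u_j) / (u_j · u_j)) · u_j.

Step by step this gives:
  u_1 = (-3, 3, -2)
  u_2 = (1/2, 1/2, 0)
  u_3 = (4/11, -4/11, -12/11)

Orthogonality check:
  u_2 · u_1 = 0 (should be 0)
  u_3 · u_1 = 0 (should be 0)
  u_3 · u_2 = 0 (should be 0)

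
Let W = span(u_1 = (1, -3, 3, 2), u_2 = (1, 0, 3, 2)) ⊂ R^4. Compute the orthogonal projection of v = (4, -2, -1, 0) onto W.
proj_W(v) = (1/14, -2, 3/14, 1/7)

Set up U = [u_1 | ... | u_2] ∈ R^(4×2). The projector onto W = col(U) is P = U (U^T U)^(-1) U^T.
Compute U^T U =
  [23, 14]
  [14, 14],
and U^T v = (7, 1).
Solve U^T U · c = U^T v for the coefficients: c = (2/3, -25/42). The projection is proj_W(v) = U c.
Check: (v - proj_W(v)) · u_1 = 0  (should be 0).
Check: (v - proj_W(v)) · u_2 = 0  (should be 0).
Result: proj_W(v) = (1/14, -2, 3/14, 1/7).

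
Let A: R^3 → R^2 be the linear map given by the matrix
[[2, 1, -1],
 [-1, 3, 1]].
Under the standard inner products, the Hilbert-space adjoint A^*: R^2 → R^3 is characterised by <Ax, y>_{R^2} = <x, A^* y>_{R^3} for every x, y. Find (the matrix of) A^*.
A^* = A^T =
[[2, -1],
 [1, 3],
 [-1, 1]]

For real matrices with standard dot products, the defining identity <Ax, y> = <x, A^* y> gives (Ax)^T y = x^T (A^*) y, i.e. x^T A^T y = x^T (A^*) y. Since this holds for all x, y, we must have A^* = A^T. Therefore
A^* =
[[2, -1],
 [1, 3],
 [-1, 1]].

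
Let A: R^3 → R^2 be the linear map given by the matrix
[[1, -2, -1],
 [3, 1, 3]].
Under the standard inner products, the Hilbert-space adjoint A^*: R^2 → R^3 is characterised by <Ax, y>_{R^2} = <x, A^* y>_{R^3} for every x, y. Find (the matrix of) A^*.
A^* = A^T =
[[1, 3],
 [-2, 1],
 [-1, 3]]

For real matrices with standard dot products, the defining identity <Ax, y> = <x, A^* y> gives (Ax)^T y = x^T (A^*) y, i.e. x^T A^T y = x^T (A^*) y. Since this holds for all x, y, we must have A^* = A^T. Therefore
A^* =
[[1, 3],
 [-2, 1],
 [-1, 3]].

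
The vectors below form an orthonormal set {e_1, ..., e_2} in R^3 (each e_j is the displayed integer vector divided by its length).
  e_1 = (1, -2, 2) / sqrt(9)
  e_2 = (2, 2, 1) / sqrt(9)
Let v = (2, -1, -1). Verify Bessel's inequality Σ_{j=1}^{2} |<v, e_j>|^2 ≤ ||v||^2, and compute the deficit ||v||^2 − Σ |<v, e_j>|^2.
Σ |<v, e_j>|^2 = 5/9; ||v||^2 = 6; deficit = 49/9

Write each e_j = u_j / sqrt(<u_j, u_j>) where u_j is the displayed integer vector. Then <v, e_j> = <v, u_j> / sqrt(<u_j, u_j>), so |<v, e_j>|^2 = <v, u_j>^2 / <u_j, u_j>.
Coefficients: <v, e_1> = 2/sqrt(9), <v, e_2> = 1/sqrt(9).
Square and sum: Σ |<v, e_j>|^2 = 5/9.
Compute ||v||^2 = v·v = 6.
Deficit = 6 − 5/9 = 49/9 ≥ 0, confirming Bessel's inequality. (The deficit equals ||v − Σ <v,e_j> e_j||^2, the squared distance from v to span{e_j}.)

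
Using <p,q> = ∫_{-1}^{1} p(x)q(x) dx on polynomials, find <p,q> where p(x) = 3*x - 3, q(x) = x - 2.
<p,q> = 14

Expand the product: p(x)·q(x) = 3*x^2 - 9*x + 6.
∫_{-1}^{1} of each monomial x^k gives [2/(k+1) if k even, 0 if k odd]. Integrating term-by-term (or equivalently evaluating the antiderivative F(x) = x^3 - 9*x^2/2 + 6*x at the endpoints):
  F(1) − F(−1) = 5/2 − (-23/2) = 14.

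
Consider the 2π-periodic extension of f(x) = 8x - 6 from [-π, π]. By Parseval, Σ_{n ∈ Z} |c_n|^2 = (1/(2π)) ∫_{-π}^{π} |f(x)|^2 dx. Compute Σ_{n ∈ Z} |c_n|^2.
Σ |c_n|^2 = 64π^2/3 + 36

Expand and integrate term by term over [-π, π]:
  ∫ (8x)^2 dx = 64·(2π^3/3); ∫ 2·8·(-6)·x dx = 0 (odd integrand); ∫ (-6)^2 dx = 36·2π.
So (1/(2π)) ∫_{-π}^{π} (8x - 6)^2 dx = 64π^2/3 + 36 = 64π^2/3 + 36.
Parseval ⇒ Σ |c_n|^2 = 64π^2/3 + 36.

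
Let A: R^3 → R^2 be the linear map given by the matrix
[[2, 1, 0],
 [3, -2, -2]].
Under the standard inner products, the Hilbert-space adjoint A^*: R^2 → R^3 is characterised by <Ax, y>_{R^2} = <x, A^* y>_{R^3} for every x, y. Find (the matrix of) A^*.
A^* = A^T =
[[2, 3],
 [1, -2],
 [0, -2]]

For real matrices with standard dot products, the defining identity <Ax, y> = <x, A^* y> gives (Ax)^T y = x^T (A^*) y, i.e. x^T A^T y = x^T (A^*) y. Since this holds for all x, y, we must have A^* = A^T. Therefore
A^* =
[[2, 3],
 [1, -2],
 [0, -2]].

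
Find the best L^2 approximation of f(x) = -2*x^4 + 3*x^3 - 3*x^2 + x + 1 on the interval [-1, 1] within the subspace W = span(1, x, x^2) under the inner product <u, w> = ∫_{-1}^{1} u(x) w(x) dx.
g(x) = -33*x^2/7 + 14*x/5 + 41/35

The best approximation g ∈ W is the orthogonal projection of f onto W. Writing g = a_0 + a_1 x + a_2 x^2, the coefficients solve the normal equations G · a = b where
  G_{ij} = <φ_i, φ_j> and b_i = <f, φ_i>, with φ_0 = 1, φ_1 = x, φ_2 = x^2.
G =
  [2, 0, 2/3]
  [0, 2/3, 0]
  [2/3, 0, 2/5],
b = (-4/5, 28/15, -116/105).
Solving gives a_0 = 41/35, a_1 = 14/5, a_2 = -33/7, so
  g(x) = -33*x^2/7 + 14*x/5 + 41/35.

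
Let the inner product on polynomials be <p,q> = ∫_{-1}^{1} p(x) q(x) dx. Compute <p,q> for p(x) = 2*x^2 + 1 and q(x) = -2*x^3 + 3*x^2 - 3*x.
<p,q> = 22/5

Expand the product: p(x)·q(x) = -4*x^5 + 6*x^4 - 8*x^3 + 3*x^2 - 3*x.
∫_{-1}^{1} of each monomial x^k gives [2/(k+1) if k even, 0 if k odd]. Integrating term-by-term (or equivalently evaluating the antiderivative F(x) = -2*x^6/3 + 6*x^5/5 - 2*x^4 + x^3 - 3*x^2/2 at the endpoints):
  F(1) − F(−1) = -59/30 − (-191/30) = 22/5.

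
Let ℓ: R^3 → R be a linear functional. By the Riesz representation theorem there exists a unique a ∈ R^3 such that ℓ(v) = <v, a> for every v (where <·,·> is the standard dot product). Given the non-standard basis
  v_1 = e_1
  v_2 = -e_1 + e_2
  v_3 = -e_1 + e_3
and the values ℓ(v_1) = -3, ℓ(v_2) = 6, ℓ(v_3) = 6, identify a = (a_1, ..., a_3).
a = (-3, 3, 3)

Write a = (a_1, ..., a_3) in the standard basis. For each basis vector v_i, ℓ(v_i) = <v_i, a> is a linear equation in the a_j's. Collect the n equations into a matrix system V a = ℓ, where row i of V is v_i (expressed in the standard basis). Since V is invertible (lower-triangular with 1s on the diagonal, up to permutation), solve by back-substitution:
  V =
[[1, 0, 0],
 [-1, 1, 0],
 [-1, 0, 1]]
  V a = (-3, 6, 6)
Solving gives a = (-3, 3, 3).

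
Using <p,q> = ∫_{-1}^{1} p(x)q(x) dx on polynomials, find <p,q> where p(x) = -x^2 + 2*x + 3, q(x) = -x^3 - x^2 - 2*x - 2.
<p,q> = -236/15

Expand the product: p(x)·q(x) = x^5 - x^4 - 3*x^3 - 5*x^2 - 10*x - 6.
∫_{-1}^{1} of each monomial x^k gives [2/(k+1) if k even, 0 if k odd]. Integrating term-by-term (or equivalently evaluating the antiderivative F(x) = x^6/6 - x^5/5 - 3*x^4/4 - 5*x^3/3 - 5*x^2 - 6*x at the endpoints):
  F(1) − F(−1) = -269/20 − (137/60) = -236/15.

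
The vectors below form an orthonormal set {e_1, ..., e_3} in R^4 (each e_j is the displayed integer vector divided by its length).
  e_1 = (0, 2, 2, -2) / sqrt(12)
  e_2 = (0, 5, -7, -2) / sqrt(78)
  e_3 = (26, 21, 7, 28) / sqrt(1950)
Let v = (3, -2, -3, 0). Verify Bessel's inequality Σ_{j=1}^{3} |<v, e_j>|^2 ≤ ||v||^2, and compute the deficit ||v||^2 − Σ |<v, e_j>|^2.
Σ |<v, e_j>|^2 = 10; ||v||^2 = 22; deficit = 12

Write each e_j = u_j / sqrt(<u_j, u_j>) where u_j is the displayed integer vector. Then <v, e_j> = <v, u_j> / sqrt(<u_j, u_j>), so |<v, e_j>|^2 = <v, u_j>^2 / <u_j, u_j>.
Coefficients: <v, e_1> = -10/sqrt(12), <v, e_2> = 11/sqrt(78), <v, e_3> = 15/sqrt(1950).
Square and sum: Σ |<v, e_j>|^2 = 10.
Compute ||v||^2 = v·v = 22.
Deficit = 22 − 10 = 12 ≥ 0, confirming Bessel's inequality. (The deficit equals ||v − Σ <v,e_j> e_j||^2, the squared distance from v to span{e_j}.)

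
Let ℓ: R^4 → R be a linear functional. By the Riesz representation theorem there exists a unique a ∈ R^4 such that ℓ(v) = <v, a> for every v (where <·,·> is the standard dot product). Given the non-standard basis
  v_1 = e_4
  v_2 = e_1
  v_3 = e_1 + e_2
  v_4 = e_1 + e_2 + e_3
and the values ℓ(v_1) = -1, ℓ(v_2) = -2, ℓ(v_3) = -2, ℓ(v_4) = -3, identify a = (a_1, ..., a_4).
a = (-2, 0, -1, -1)

Write a = (a_1, ..., a_4) in the standard basis. For each basis vector v_i, ℓ(v_i) = <v_i, a> is a linear equation in the a_j's. Collect the n equations into a matrix system V a = ℓ, where row i of V is v_i (expressed in the standard basis). Since V is invertible (lower-triangular with 1s on the diagonal, up to permutation), solve by back-substitution:
  V =
[[0, 0, 0, 1],
 [1, 0, 0, 0],
 [1, 1, 0, 0],
 [1, 1, 1, 0]]
  V a = (-1, -2, -2, -3)
Solving gives a = (-2, 0, -1, -1).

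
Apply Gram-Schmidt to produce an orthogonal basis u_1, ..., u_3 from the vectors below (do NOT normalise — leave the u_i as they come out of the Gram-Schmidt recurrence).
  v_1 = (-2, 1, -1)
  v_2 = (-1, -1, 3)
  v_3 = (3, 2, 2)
Orthogonal basis:
  u_1 = (-2, 1, -1)
  u_2 = (-5/3, -2/3, 8/3)
  u_3 = (26/31, 91/31, 39/31)

Apply the Gram-Schmidt recurrence
  u_1 = v_1
  u_i = v_i − Σ_{j<i} ((v_i · u_j) / (u_j · u_j)) · u_j.

Step by step this gives:
  u_1 = (-2, 1, -1)
  u_2 = (-5/3, -2/3, 8/3)
  u_3 = (26/31, 91/31, 39/31)

Orthogonality check:
  u_2 · u_1 = 0 (should be 0)
  u_3 · u_1 = 0 (should be 0)
  u_3 · u_2 = 0 (should be 0)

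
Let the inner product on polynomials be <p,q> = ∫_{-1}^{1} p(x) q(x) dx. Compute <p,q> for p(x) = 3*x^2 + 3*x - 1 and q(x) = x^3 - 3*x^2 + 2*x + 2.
<p,q> = 18/5

Expand the product: p(x)·q(x) = 3*x^5 - 6*x^4 - 4*x^3 + 15*x^2 + 4*x - 2.
∫_{-1}^{1} of each monomial x^k gives [2/(k+1) if k even, 0 if k odd]. Integrating term-by-term (or equivalently evaluating the antiderivative F(x) = x^6/2 - 6*x^5/5 - x^4 + 5*x^3 + 2*x^2 - 2*x at the endpoints):
  F(1) − F(−1) = 33/10 − (-3/10) = 18/5.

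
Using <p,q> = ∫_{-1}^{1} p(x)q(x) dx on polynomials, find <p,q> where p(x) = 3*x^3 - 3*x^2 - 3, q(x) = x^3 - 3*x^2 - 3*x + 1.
<p,q> = -8/7

Expand the product: p(x)·q(x) = 3*x^6 - 12*x^5 + 9*x^3 + 6*x^2 + 9*x - 3.
∫_{-1}^{1} of each monomial x^k gives [2/(k+1) if k even, 0 if k odd]. Integrating term-by-term (or equivalently evaluating the antiderivative F(x) = 3*x^7/7 - 2*x^6 + 9*x^4/4 + 2*x^3 + 9*x^2/2 - 3*x at the endpoints):
  F(1) − F(−1) = 117/28 − (149/28) = -8/7.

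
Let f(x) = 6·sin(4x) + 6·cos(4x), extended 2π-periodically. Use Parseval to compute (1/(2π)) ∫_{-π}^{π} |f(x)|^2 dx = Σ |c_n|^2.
Σ |c_n|^2 = 36

Expand |f|^2 and use orthogonality of {sin(nx), cos(mx)} on [-π, π]:
  ∫_{-π}^{π} sin(nx)^2 dx = π, ∫ cos(mx)^2 dx = π, and cross terms integrate to 0.
So ∫_{-π}^{π} f(x)^2 dx = 6^2 · π + 6^2 · π = (36 + 36)π.
Divide by 2π: (36 + 36)/2 = 36.
By Parseval, this equals Σ |c_n|^2.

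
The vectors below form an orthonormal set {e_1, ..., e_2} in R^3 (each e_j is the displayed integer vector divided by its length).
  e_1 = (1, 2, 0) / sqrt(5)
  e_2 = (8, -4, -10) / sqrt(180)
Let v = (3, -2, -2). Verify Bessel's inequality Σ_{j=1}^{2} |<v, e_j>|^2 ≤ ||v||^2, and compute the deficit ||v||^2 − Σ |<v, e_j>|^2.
Σ |<v, e_j>|^2 = 137/9; ||v||^2 = 17; deficit = 16/9

Write each e_j = u_j / sqrt(<u_j, u_j>) where u_j is the displayed integer vector. Then <v, e_j> = <v, u_j> / sqrt(<u_j, u_j>), so |<v, e_j>|^2 = <v, u_j>^2 / <u_j, u_j>.
Coefficients: <v, e_1> = -1/sqrt(5), <v, e_2> = 52/sqrt(180).
Square and sum: Σ |<v, e_j>|^2 = 137/9.
Compute ||v||^2 = v·v = 17.
Deficit = 17 − 137/9 = 16/9 ≥ 0, confirming Bessel's inequality. (The deficit equals ||v − Σ <v,e_j> e_j||^2, the squared distance from v to span{e_j}.)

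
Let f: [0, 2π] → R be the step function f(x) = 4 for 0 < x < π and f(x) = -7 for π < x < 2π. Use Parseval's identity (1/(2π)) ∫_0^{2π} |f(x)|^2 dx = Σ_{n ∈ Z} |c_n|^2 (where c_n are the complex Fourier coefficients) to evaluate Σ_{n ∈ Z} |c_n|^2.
Σ |c_n|^2 = 65/2

Parseval equates the L^2 energy of f (normalised by 1/(2π)) with the ℓ^2 sum of its Fourier coefficients: (1/(2π)) ∫_0^{2π} |f|^2 = Σ |c_n|^2.
Compute the left side: (1/(2π)) [∫_0^π 4^2 dx + ∫_π^{2π} (-7)^2 dx] = (1/(2π)) · (16π + 49π) = (16 + 49)/2 = 65/2.
So Σ_{n ∈ Z} |c_n|^2 = 65/2.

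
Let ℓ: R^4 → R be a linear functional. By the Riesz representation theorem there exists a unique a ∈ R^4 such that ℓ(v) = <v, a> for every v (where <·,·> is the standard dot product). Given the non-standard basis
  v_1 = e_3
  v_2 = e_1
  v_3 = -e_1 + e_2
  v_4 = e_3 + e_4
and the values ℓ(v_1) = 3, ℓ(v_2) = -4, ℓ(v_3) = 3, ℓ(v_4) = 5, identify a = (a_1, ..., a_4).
a = (-4, -1, 3, 2)

Write a = (a_1, ..., a_4) in the standard basis. For each basis vector v_i, ℓ(v_i) = <v_i, a> is a linear equation in the a_j's. Collect the n equations into a matrix system V a = ℓ, where row i of V is v_i (expressed in the standard basis). Since V is invertible (lower-triangular with 1s on the diagonal, up to permutation), solve by back-substitution:
  V =
[[0, 0, 1, 0],
 [1, 0, 0, 0],
 [-1, 1, 0, 0],
 [0, 0, 1, 1]]
  V a = (3, -4, 3, 5)
Solving gives a = (-4, -1, 3, 2).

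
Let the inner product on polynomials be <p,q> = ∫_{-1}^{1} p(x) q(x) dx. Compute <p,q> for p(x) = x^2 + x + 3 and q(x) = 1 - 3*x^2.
<p,q> = -8/15

Expand the product: p(x)·q(x) = -3*x^4 - 3*x^3 - 8*x^2 + x + 3.
∫_{-1}^{1} of each monomial x^k gives [2/(k+1) if k even, 0 if k odd]. Integrating term-by-term (or equivalently evaluating the antiderivative F(x) = -3*x^5/5 - 3*x^4/4 - 8*x^3/3 + x^2/2 + 3*x at the endpoints):
  F(1) − F(−1) = -31/60 − (1/60) = -8/15.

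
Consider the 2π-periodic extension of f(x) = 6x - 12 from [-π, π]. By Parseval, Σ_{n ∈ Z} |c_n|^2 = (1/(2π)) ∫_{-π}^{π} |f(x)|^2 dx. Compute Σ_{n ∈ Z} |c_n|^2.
Σ |c_n|^2 = 12π^2 + 144

Expand and integrate term by term over [-π, π]:
  ∫ (6x)^2 dx = 36·(2π^3/3); ∫ 2·6·(-12)·x dx = 0 (odd integrand); ∫ (-12)^2 dx = 144·2π.
So (1/(2π)) ∫_{-π}^{π} (6x - 12)^2 dx = 36π^2/3 + 144 = 12π^2 + 144.
Parseval ⇒ Σ |c_n|^2 = 12π^2 + 144.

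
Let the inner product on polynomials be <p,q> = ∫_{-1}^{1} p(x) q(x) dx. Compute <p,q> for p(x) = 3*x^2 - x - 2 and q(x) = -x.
<p,q> = 2/3

Expand the product: p(x)·q(x) = -3*x^3 + x^2 + 2*x.
∫_{-1}^{1} of each monomial x^k gives [2/(k+1) if k even, 0 if k odd]. Integrating term-by-term (or equivalently evaluating the antiderivative F(x) = -3*x^4/4 + x^3/3 + x^2 at the endpoints):
  F(1) − F(−1) = 7/12 − (-1/12) = 2/3.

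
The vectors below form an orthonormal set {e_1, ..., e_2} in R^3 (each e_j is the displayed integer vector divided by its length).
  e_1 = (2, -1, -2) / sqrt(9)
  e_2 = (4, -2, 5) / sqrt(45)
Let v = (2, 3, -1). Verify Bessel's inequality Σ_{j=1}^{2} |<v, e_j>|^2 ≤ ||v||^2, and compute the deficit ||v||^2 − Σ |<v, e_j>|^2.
Σ |<v, e_j>|^2 = 6/5; ||v||^2 = 14; deficit = 64/5

Write each e_j = u_j / sqrt(<u_j, u_j>) where u_j is the displayed integer vector. Then <v, e_j> = <v, u_j> / sqrt(<u_j, u_j>), so |<v, e_j>|^2 = <v, u_j>^2 / <u_j, u_j>.
Coefficients: <v, e_1> = 3/sqrt(9), <v, e_2> = -3/sqrt(45).
Square and sum: Σ |<v, e_j>|^2 = 6/5.
Compute ||v||^2 = v·v = 14.
Deficit = 14 − 6/5 = 64/5 ≥ 0, confirming Bessel's inequality. (The deficit equals ||v − Σ <v,e_j> e_j||^2, the squared distance from v to span{e_j}.)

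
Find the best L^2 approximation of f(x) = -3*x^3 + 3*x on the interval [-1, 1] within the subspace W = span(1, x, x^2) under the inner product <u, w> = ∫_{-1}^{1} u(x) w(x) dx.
g(x) = 6*x/5

The best approximation g ∈ W is the orthogonal projection of f onto W. Writing g = a_0 + a_1 x + a_2 x^2, the coefficients solve the normal equations G · a = b where
  G_{ij} = <φ_i, φ_j> and b_i = <f, φ_i>, with φ_0 = 1, φ_1 = x, φ_2 = x^2.
G =
  [2, 0, 2/3]
  [0, 2/3, 0]
  [2/3, 0, 2/5],
b = (0, 4/5, 0).
Solving gives a_0 = 0, a_1 = 6/5, a_2 = 0, so
  g(x) = 6*x/5.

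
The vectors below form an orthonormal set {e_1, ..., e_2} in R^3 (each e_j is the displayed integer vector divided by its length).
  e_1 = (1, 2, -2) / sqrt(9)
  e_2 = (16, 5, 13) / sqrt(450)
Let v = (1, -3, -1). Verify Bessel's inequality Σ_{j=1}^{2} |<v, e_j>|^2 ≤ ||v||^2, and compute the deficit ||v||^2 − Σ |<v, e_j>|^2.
Σ |<v, e_j>|^2 = 33/25; ||v||^2 = 11; deficit = 242/25

Write each e_j = u_j / sqrt(<u_j, u_j>) where u_j is the displayed integer vector. Then <v, e_j> = <v, u_j> / sqrt(<u_j, u_j>), so |<v, e_j>|^2 = <v, u_j>^2 / <u_j, u_j>.
Coefficients: <v, e_1> = -3/sqrt(9), <v, e_2> = -12/sqrt(450).
Square and sum: Σ |<v, e_j>|^2 = 33/25.
Compute ||v||^2 = v·v = 11.
Deficit = 11 − 33/25 = 242/25 ≥ 0, confirming Bessel's inequality. (The deficit equals ||v − Σ <v,e_j> e_j||^2, the squared distance from v to span{e_j}.)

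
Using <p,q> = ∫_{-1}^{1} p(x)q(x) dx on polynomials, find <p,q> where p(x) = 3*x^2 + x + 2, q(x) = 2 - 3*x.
<p,q> = 10

Expand the product: p(x)·q(x) = -9*x^3 + 3*x^2 - 4*x + 4.
∫_{-1}^{1} of each monomial x^k gives [2/(k+1) if k even, 0 if k odd]. Integrating term-by-term (or equivalently evaluating the antiderivative F(x) = -9*x^4/4 + x^3 - 2*x^2 + 4*x at the endpoints):
  F(1) − F(−1) = 3/4 − (-37/4) = 10.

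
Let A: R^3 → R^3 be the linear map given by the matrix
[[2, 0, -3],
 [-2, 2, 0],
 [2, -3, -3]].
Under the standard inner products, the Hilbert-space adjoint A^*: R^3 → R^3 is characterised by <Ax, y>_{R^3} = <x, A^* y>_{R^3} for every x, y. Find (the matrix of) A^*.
A^* = A^T =
[[2, -2, 2],
 [0, 2, -3],
 [-3, 0, -3]]

For real matrices with standard dot products, the defining identity <Ax, y> = <x, A^* y> gives (Ax)^T y = x^T (A^*) y, i.e. x^T A^T y = x^T (A^*) y. Since this holds for all x, y, we must have A^* = A^T. Therefore
A^* =
[[2, -2, 2],
 [0, 2, -3],
 [-3, 0, -3]].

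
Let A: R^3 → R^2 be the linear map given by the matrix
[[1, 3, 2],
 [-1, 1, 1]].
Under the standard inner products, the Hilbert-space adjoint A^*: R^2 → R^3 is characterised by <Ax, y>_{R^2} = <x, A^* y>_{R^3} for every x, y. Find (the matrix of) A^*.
A^* = A^T =
[[1, -1],
 [3, 1],
 [2, 1]]

For real matrices with standard dot products, the defining identity <Ax, y> = <x, A^* y> gives (Ax)^T y = x^T (A^*) y, i.e. x^T A^T y = x^T (A^*) y. Since this holds for all x, y, we must have A^* = A^T. Therefore
A^* =
[[1, -1],
 [3, 1],
 [2, 1]].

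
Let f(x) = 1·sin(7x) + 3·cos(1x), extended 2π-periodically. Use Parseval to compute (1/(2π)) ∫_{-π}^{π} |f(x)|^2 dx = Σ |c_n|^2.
Σ |c_n|^2 = 5

Expand |f|^2 and use orthogonality of {sin(nx), cos(mx)} on [-π, π]:
  ∫_{-π}^{π} sin(nx)^2 dx = π, ∫ cos(mx)^2 dx = π, and cross terms integrate to 0.
So ∫_{-π}^{π} f(x)^2 dx = 1^2 · π + 3^2 · π = (1 + 9)π.
Divide by 2π: (1 + 9)/2 = 5.
By Parseval, this equals Σ |c_n|^2.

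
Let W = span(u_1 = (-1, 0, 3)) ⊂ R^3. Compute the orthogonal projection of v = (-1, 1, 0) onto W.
proj_W(v) = (-1/10, 0, 3/10)

Set up U = [u_1 | ... | u_1] ∈ R^(3×1). The projector onto W = col(U) is P = U (U^T U)^(-1) U^T.
Compute U^T U =
  [10],
and U^T v = (1).
Solve U^T U · c = U^T v for the coefficients: c = (1/10). The projection is proj_W(v) = U c.
Check: (v - proj_W(v)) · u_1 = 0  (should be 0).
Result: proj_W(v) = (-1/10, 0, 3/10).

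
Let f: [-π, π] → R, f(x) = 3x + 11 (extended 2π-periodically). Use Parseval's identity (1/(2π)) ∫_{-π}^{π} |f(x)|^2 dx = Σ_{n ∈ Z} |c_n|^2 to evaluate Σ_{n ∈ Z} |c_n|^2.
Σ |c_n|^2 = 3π^2 + 121

Expand and integrate term by term over [-π, π]:
  ∫ (3x)^2 dx = 9·(2π^3/3); ∫ 2·3·(11)·x dx = 0 (odd integrand); ∫ 11^2 dx = 121·2π.
So (1/(2π)) ∫_{-π}^{π} (3x + 11)^2 dx = 9π^2/3 + 121 = 3π^2 + 121.
Parseval ⇒ Σ |c_n|^2 = 3π^2 + 121.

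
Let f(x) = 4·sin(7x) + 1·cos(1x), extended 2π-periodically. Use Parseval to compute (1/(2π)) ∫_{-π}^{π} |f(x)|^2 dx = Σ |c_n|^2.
Σ |c_n|^2 = 17/2

Expand |f|^2 and use orthogonality of {sin(nx), cos(mx)} on [-π, π]:
  ∫_{-π}^{π} sin(nx)^2 dx = π, ∫ cos(mx)^2 dx = π, and cross terms integrate to 0.
So ∫_{-π}^{π} f(x)^2 dx = 4^2 · π + 1^2 · π = (16 + 1)π.
Divide by 2π: (16 + 1)/2 = 17/2.
By Parseval, this equals Σ |c_n|^2.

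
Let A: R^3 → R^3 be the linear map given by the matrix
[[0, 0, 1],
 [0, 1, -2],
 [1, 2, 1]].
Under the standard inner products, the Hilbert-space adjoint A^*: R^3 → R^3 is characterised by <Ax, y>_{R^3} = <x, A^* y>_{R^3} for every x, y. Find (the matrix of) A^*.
A^* = A^T =
[[0, 0, 1],
 [0, 1, 2],
 [1, -2, 1]]

For real matrices with standard dot products, the defining identity <Ax, y> = <x, A^* y> gives (Ax)^T y = x^T (A^*) y, i.e. x^T A^T y = x^T (A^*) y. Since this holds for all x, y, we must have A^* = A^T. Therefore
A^* =
[[0, 0, 1],
 [0, 1, 2],
 [1, -2, 1]].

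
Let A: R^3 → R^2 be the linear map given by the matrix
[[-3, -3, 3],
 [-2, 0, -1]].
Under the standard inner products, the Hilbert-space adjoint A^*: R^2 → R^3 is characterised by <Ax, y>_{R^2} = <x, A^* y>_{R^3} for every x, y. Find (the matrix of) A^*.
A^* = A^T =
[[-3, -2],
 [-3, 0],
 [3, -1]]

For real matrices with standard dot products, the defining identity <Ax, y> = <x, A^* y> gives (Ax)^T y = x^T (A^*) y, i.e. x^T A^T y = x^T (A^*) y. Since this holds for all x, y, we must have A^* = A^T. Therefore
A^* =
[[-3, -2],
 [-3, 0],
 [3, -1]].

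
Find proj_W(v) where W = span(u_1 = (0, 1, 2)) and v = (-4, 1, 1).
proj_W(v) = (0, 3/5, 6/5)

Set up U = [u_1 | ... | u_1] ∈ R^(3×1). The projector onto W = col(U) is P = U (U^T U)^(-1) U^T.
Compute U^T U =
  [5],
and U^T v = (3).
Solve U^T U · c = U^T v for the coefficients: c = (3/5). The projection is proj_W(v) = U c.
Check: (v - proj_W(v)) · u_1 = 0  (should be 0).
Result: proj_W(v) = (0, 3/5, 6/5).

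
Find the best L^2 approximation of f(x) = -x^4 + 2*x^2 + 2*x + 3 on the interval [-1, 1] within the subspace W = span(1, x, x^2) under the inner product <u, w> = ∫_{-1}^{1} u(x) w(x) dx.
g(x) = 8*x^2/7 + 2*x + 108/35

The best approximation g ∈ W is the orthogonal projection of f onto W. Writing g = a_0 + a_1 x + a_2 x^2, the coefficients solve the normal equations G · a = b where
  G_{ij} = <φ_i, φ_j> and b_i = <f, φ_i>, with φ_0 = 1, φ_1 = x, φ_2 = x^2.
G =
  [2, 0, 2/3]
  [0, 2/3, 0]
  [2/3, 0, 2/5],
b = (104/15, 4/3, 88/35).
Solving gives a_0 = 108/35, a_1 = 2, a_2 = 8/7, so
  g(x) = 8*x^2/7 + 2*x + 108/35.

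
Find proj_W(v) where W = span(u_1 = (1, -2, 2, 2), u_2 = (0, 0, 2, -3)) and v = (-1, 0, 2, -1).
proj_W(v) = (9/55, -18/55, 16/11, -15/11)

Set up U = [u_1 | ... | u_2] ∈ R^(4×2). The projector onto W = col(U) is P = U (U^T U)^(-1) U^T.
Compute U^T U =
  [13, -2]
  [-2, 13],
and U^T v = (1, 7).
Solve U^T U · c = U^T v for the coefficients: c = (9/55, 31/55). The projection is proj_W(v) = U c.
Check: (v - proj_W(v)) · u_1 = 0  (should be 0).
Check: (v - proj_W(v)) · u_2 = 0  (should be 0).
Result: proj_W(v) = (9/55, -18/55, 16/11, -15/11).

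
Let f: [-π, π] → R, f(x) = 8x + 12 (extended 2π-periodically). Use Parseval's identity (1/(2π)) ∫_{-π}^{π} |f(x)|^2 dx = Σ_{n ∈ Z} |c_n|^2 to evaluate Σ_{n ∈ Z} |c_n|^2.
Σ |c_n|^2 = 64π^2/3 + 144

Expand and integrate term by term over [-π, π]:
  ∫ (8x)^2 dx = 64·(2π^3/3); ∫ 2·8·(12)·x dx = 0 (odd integrand); ∫ 12^2 dx = 144·2π.
So (1/(2π)) ∫_{-π}^{π} (8x + 12)^2 dx = 64π^2/3 + 144 = 64π^2/3 + 144.
Parseval ⇒ Σ |c_n|^2 = 64π^2/3 + 144.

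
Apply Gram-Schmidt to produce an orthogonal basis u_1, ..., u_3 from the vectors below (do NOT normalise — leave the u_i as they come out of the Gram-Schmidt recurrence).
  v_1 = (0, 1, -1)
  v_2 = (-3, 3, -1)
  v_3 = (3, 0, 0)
Orthogonal basis:
  u_1 = (0, 1, -1)
  u_2 = (-3, 1, 1)
  u_3 = (6/11, 9/11, 9/11)

Apply the Gram-Schmidt recurrence
  u_1 = v_1
  u_i = v_i − Σ_{j<i} ((v_i · u_j) / (u_j · u_j)) · u_j.

Step by step this gives:
  u_1 = (0, 1, -1)
  u_2 = (-3, 1, 1)
  u_3 = (6/11, 9/11, 9/11)

Orthogonality check:
  u_2 · u_1 = 0 (should be 0)
  u_3 · u_1 = 0 (should be 0)
  u_3 · u_2 = 0 (should be 0)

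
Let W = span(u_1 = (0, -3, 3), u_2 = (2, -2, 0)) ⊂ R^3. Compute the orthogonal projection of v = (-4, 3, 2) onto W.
proj_W(v) = (-13/3, 8/3, 5/3)

Set up U = [u_1 | ... | u_2] ∈ R^(3×2). The projector onto W = col(U) is P = U (U^T U)^(-1) U^T.
Compute U^T U =
  [18, 6]
  [6, 8],
and U^T v = (-3, -14).
Solve U^T U · c = U^T v for the coefficients: c = (5/9, -13/6). The projection is proj_W(v) = U c.
Check: (v - proj_W(v)) · u_1 = 0  (should be 0).
Check: (v - proj_W(v)) · u_2 = 0  (should be 0).
Result: proj_W(v) = (-13/3, 8/3, 5/3).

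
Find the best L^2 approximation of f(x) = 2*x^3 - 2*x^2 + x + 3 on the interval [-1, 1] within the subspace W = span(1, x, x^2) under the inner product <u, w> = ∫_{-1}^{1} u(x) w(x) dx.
g(x) = -2*x^2 + 11*x/5 + 3

The best approximation g ∈ W is the orthogonal projection of f onto W. Writing g = a_0 + a_1 x + a_2 x^2, the coefficients solve the normal equations G · a = b where
  G_{ij} = <φ_i, φ_j> and b_i = <f, φ_i>, with φ_0 = 1, φ_1 = x, φ_2 = x^2.
G =
  [2, 0, 2/3]
  [0, 2/3, 0]
  [2/3, 0, 2/5],
b = (14/3, 22/15, 6/5).
Solving gives a_0 = 3, a_1 = 11/5, a_2 = -2, so
  g(x) = -2*x^2 + 11*x/5 + 3.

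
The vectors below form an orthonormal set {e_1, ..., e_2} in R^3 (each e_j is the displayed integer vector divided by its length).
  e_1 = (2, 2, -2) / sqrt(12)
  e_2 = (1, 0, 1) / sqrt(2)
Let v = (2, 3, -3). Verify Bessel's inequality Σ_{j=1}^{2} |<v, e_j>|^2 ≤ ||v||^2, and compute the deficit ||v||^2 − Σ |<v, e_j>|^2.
Σ |<v, e_j>|^2 = 131/6; ||v||^2 = 22; deficit = 1/6

Write each e_j = u_j / sqrt(<u_j, u_j>) where u_j is the displayed integer vector. Then <v, e_j> = <v, u_j> / sqrt(<u_j, u_j>), so |<v, e_j>|^2 = <v, u_j>^2 / <u_j, u_j>.
Coefficients: <v, e_1> = 16/sqrt(12), <v, e_2> = -1/sqrt(2).
Square and sum: Σ |<v, e_j>|^2 = 131/6.
Compute ||v||^2 = v·v = 22.
Deficit = 22 − 131/6 = 1/6 ≥ 0, confirming Bessel's inequality. (The deficit equals ||v − Σ <v,e_j> e_j||^2, the squared distance from v to span{e_j}.)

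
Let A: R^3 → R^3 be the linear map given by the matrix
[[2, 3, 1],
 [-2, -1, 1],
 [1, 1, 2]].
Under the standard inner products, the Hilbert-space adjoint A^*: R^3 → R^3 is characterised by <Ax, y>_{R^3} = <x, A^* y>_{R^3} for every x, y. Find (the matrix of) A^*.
A^* = A^T =
[[2, -2, 1],
 [3, -1, 1],
 [1, 1, 2]]

For real matrices with standard dot products, the defining identity <Ax, y> = <x, A^* y> gives (Ax)^T y = x^T (A^*) y, i.e. x^T A^T y = x^T (A^*) y. Since this holds for all x, y, we must have A^* = A^T. Therefore
A^* =
[[2, -2, 1],
 [3, -1, 1],
 [1, 1, 2]].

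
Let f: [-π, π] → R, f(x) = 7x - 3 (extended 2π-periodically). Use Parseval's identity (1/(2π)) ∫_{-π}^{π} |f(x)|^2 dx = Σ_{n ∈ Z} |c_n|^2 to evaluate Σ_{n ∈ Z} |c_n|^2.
Σ |c_n|^2 = 49π^2/3 + 9

Expand and integrate term by term over [-π, π]:
  ∫ (7x)^2 dx = 49·(2π^3/3); ∫ 2·7·(-3)·x dx = 0 (odd integrand); ∫ (-3)^2 dx = 9·2π.
So (1/(2π)) ∫_{-π}^{π} (7x - 3)^2 dx = 49π^2/3 + 9 = 49π^2/3 + 9.
Parseval ⇒ Σ |c_n|^2 = 49π^2/3 + 9.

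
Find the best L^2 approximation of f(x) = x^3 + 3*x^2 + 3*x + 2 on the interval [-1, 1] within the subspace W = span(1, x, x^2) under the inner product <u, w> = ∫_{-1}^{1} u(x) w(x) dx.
g(x) = 3*x^2 + 18*x/5 + 2

The best approximation g ∈ W is the orthogonal projection of f onto W. Writing g = a_0 + a_1 x + a_2 x^2, the coefficients solve the normal equations G · a = b where
  G_{ij} = <φ_i, φ_j> and b_i = <f, φ_i>, with φ_0 = 1, φ_1 = x, φ_2 = x^2.
G =
  [2, 0, 2/3]
  [0, 2/3, 0]
  [2/3, 0, 2/5],
b = (6, 12/5, 38/15).
Solving gives a_0 = 2, a_1 = 18/5, a_2 = 3, so
  g(x) = 3*x^2 + 18*x/5 + 2.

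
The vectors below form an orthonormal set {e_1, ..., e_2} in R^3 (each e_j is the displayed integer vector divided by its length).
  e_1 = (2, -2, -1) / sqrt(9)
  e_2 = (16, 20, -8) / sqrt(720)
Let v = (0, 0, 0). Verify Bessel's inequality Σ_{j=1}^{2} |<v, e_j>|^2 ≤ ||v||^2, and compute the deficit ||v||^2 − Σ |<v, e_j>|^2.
Σ |<v, e_j>|^2 = 0; ||v||^2 = 0; deficit = 0

Write each e_j = u_j / sqrt(<u_j, u_j>) where u_j is the displayed integer vector. Then <v, e_j> = <v, u_j> / sqrt(<u_j, u_j>), so |<v, e_j>|^2 = <v, u_j>^2 / <u_j, u_j>.
Coefficients: <v, e_1> = 0/sqrt(9), <v, e_2> = 0/sqrt(720).
Square and sum: Σ |<v, e_j>|^2 = 0.
Compute ||v||^2 = v·v = 0.
Deficit = 0 − 0 = 0 ≥ 0, confirming Bessel's inequality. (The deficit equals ||v − Σ <v,e_j> e_j||^2, the squared distance from v to span{e_j}.)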